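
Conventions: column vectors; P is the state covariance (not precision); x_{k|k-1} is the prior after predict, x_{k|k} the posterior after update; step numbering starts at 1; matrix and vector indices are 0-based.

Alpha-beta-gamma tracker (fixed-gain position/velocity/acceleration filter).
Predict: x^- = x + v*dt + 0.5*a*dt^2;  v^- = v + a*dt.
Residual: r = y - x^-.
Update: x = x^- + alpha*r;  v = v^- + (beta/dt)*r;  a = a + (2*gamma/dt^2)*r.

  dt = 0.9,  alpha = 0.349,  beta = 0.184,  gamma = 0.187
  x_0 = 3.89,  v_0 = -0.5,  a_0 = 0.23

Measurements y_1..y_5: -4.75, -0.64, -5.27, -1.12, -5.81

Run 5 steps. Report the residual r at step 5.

step 1: x_pred=3.5332  r=-8.2831  x^+=0.6423  v^+=-1.9864  a^+=-3.5946
step 2: x_pred=-2.6013  r=1.9613  x^+=-1.9168  v^+=-4.8206  a^+=-2.6890
step 3: x_pred=-7.3444  r=2.0744  x^+=-6.6204  v^+=-6.8166  a^+=-1.7312
step 4: x_pred=-13.4565  r=12.3365  x^+=-9.1510  v^+=-5.8525  a^+=3.9649
step 5: x_pred=-12.8126  r=7.0026  x^+=-10.3687  v^+=-0.8525  a^+=7.1982

resid = 7.0026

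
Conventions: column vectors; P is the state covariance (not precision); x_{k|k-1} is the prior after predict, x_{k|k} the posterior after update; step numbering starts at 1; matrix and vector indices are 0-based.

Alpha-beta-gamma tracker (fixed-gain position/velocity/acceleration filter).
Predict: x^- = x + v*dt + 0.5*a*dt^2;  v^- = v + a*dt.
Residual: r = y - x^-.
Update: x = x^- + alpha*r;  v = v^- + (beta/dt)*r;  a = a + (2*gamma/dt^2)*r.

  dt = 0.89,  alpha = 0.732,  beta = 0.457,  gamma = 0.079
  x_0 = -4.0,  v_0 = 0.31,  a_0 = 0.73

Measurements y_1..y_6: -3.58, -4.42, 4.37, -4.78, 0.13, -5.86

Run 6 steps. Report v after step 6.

v_post = -2.6604

step 1: x_pred=-3.4350  r=-0.1450  x^+=-3.5411  v^+=0.8852  a^+=0.7011
step 2: x_pred=-2.4756  r=-1.9444  x^+=-3.8989  v^+=0.5108  a^+=0.3132
step 3: x_pred=-3.3203  r=7.6903  x^+=2.3090  v^+=4.7384  a^+=1.8472
step 4: x_pred=7.2577  r=-12.0377  x^+=-1.5539  v^+=0.2012  a^+=-0.5540
step 5: x_pred=-1.5942  r=1.7242  x^+=-0.3321  v^+=0.5935  a^+=-0.2100
step 6: x_pred=0.1130  r=-5.9730  x^+=-4.2592  v^+=-2.6604  a^+=-1.4015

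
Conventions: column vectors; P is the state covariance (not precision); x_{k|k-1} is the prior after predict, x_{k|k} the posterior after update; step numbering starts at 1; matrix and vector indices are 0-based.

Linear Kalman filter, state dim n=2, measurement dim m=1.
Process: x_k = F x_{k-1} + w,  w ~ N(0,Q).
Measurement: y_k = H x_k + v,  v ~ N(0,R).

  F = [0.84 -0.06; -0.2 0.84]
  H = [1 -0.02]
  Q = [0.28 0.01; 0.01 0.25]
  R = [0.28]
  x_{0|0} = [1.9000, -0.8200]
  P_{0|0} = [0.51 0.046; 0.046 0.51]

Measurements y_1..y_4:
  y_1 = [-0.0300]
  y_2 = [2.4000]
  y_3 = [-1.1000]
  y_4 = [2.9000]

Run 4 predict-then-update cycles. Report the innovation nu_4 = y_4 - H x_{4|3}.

step 1: x^-=[1.6452, -1.0688]  P^-=[0.6371 -0.0684; -0.0684 0.6148]  S=[0.9200]  K=[0.6939; -0.0877]  nu=[-1.6966]  x^+=[0.4679, -0.9200]  P^+=[0.1940 -0.0124; -0.0124 0.6077]
step 2: x^-=[0.4483, -0.8664]  P^-=[0.4204 -0.0621; -0.0621 0.6907]  S=[0.7031]  K=[0.5996; -0.1080]  nu=[1.9344]  x^+=[1.6082, -1.0753]  P^+=[0.1676 -0.0166; -0.0166 0.6825]
step 3: x^-=[1.4154, -1.2249]  P^-=[0.4024 -0.0645; -0.0645 0.7439]  S=[0.6852]  K=[0.5891; -0.1158]  nu=[-2.5399]  x^+=[-0.0808, -0.9309]  P^+=[0.1646 -0.0177; -0.0177 0.7347]
step 4: x^-=[-0.0120, -0.7658]  P^-=[0.4006 -0.0674; -0.0674 0.7809]  S=[0.6836]  K=[0.5880; -0.1214]  nu=[2.8967]  x^+=[1.6911, -1.1176]  P^+=[0.1643 -0.0186; -0.0186 0.7709]

innov = [2.8967]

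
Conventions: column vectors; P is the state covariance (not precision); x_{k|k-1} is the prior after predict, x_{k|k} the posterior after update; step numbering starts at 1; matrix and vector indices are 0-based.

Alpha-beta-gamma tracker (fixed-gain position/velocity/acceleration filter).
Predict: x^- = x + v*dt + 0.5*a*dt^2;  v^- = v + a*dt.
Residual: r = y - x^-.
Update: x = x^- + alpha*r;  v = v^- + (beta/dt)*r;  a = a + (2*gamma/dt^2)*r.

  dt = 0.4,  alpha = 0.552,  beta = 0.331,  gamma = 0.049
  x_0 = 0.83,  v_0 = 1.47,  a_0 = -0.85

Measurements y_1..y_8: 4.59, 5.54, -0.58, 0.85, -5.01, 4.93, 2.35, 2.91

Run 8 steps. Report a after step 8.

step 1: x_pred=1.3500  r=3.2400  x^+=3.1385  v^+=3.8111  a^+=1.1345
step 2: x_pred=4.7537  r=0.7863  x^+=5.1877  v^+=4.9156  a^+=1.6161
step 3: x_pred=7.2833  r=-7.8633  x^+=2.9427  v^+=-0.9448  a^+=-3.2001
step 4: x_pred=2.3088  r=-1.4588  x^+=1.5035  v^+=-3.4320  a^+=-4.0936
step 5: x_pred=-0.1968  r=-4.8132  x^+=-2.8537  v^+=-9.0524  a^+=-7.0417
step 6: x_pred=-7.0380  r=11.9680  x^+=-0.4317  v^+=-1.9656  a^+=0.2886
step 7: x_pred=-1.1948  r=3.5448  x^+=0.7619  v^+=1.0832  a^+=2.4598
step 8: x_pred=1.3920  r=1.5180  x^+=2.2299  v^+=3.3233  a^+=3.3896

a_post = 3.3896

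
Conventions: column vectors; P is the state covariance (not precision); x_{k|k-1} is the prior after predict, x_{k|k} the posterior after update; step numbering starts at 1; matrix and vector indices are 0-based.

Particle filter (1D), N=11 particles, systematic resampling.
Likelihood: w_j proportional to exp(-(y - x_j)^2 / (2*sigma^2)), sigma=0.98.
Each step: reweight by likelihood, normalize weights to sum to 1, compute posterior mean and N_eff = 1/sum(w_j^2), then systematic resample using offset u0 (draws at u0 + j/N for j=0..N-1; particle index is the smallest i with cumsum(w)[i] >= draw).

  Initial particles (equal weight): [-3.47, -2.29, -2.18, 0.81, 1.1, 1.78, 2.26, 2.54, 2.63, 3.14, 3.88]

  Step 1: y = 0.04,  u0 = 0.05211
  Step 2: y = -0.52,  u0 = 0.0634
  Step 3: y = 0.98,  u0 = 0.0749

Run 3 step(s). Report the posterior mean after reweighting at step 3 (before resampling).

post_mean = 0.9248

step 1: w=[0.0009, 0.0331, 0.0430, 0.4105, 0.3114, 0.1156, 0.0430, 0.0216, 0.0170, 0.0038, 0.0003]  mean=0.9175  Neff=3.5164  idx=[2, 3, 3, 3, 3, 4, 4, 4, 4, 5, 7]
step 2: w=[0.0815, 0.1362, 0.1362, 0.1362, 0.1362, 0.0873, 0.0873, 0.0873, 0.0873, 0.0218, 0.0026]  mean=0.6932  Neff=8.9409  idx=[0, 1, 2, 2, 3, 4, 4, 5, 6, 7, 8]
step 3: w=[0.0006, 0.0996, 0.0996, 0.0996, 0.0996, 0.0996, 0.0996, 0.1004, 0.1004, 0.1004, 0.1004]  mean=0.9248  Neff=10.0110  idx=[1, 2, 3, 4, 5, 6, 7, 8, 9, 9, 10]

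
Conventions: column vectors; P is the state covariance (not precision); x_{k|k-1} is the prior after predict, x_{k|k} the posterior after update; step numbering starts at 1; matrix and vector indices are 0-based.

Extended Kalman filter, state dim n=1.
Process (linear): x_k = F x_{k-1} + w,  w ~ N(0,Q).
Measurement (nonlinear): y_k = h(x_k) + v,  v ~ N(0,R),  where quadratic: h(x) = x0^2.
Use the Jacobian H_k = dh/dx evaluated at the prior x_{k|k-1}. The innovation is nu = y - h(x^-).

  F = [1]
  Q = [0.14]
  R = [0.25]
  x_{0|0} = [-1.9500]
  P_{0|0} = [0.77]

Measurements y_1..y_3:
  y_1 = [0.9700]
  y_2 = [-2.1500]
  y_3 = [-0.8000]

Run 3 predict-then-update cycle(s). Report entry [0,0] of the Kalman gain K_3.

step 1: x^-=[-1.9500]  P^-=[0.9100]  H_jac=[-3.9000]  S=[14.0911]  K=[-0.2519]  nu=[-2.8325]  x^+=[-1.2366]  P^+=[0.0161]
step 2: x^-=[-1.2366]  P^-=[0.1561]  H_jac=[-2.4732]  S=[1.2051]  K=[-0.3205]  nu=[-3.6792]  x^+=[-0.0576]  P^+=[0.0324]
step 3: x^-=[-0.0576]  P^-=[0.1724]  H_jac=[-0.1152]  S=[0.2523]  K=[-0.0787]  nu=[-0.8033]  x^+=[0.0056]  P^+=[0.1708]

K[0,0] = -0.0787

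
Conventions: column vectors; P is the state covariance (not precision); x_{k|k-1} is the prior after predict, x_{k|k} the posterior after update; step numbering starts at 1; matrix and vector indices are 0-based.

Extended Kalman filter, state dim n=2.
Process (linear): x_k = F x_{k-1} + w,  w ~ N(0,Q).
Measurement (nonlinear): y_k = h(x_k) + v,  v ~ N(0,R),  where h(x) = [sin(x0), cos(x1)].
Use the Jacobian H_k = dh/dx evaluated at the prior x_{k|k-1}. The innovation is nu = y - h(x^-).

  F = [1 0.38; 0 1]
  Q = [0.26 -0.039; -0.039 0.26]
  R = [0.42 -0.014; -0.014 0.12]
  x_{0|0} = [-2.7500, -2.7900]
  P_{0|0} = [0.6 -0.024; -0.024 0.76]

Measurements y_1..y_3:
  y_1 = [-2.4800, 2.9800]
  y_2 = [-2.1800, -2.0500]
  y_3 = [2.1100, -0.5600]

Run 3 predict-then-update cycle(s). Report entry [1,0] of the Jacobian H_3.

H_jac[1,0] = 0.0000

step 1: x^-=[-3.8102, -2.7900]  P^-=[0.9515 0.2258; 0.2258 1.0200]  H_jac=[-0.7847 0.0000; 0.0000 0.3444]  S=[1.0059 -0.0750; -0.0750 0.2410]  K=[-0.7353 0.0938; -0.0690 1.4362]  nu=[-3.0999, 3.9188]  x^+=[-1.1633, 3.0523]  P^+=[0.3952 0.0626; 0.0626 0.5032]
step 2: x^-=[-0.0034, 3.0523]  P^-=[0.7755 0.2148; 0.2148 0.7632]  H_jac=[1.0000 0.0000; 0.0000 -0.0891]  S=[1.1954 -0.0331; -0.0331 0.1261]  K=[0.6492 0.0188; 0.1659 -0.4960]  nu=[-2.1766, -1.0540]  x^+=[-1.4363, 3.2140]  P^+=[0.2724 0.0766; 0.0766 0.6939]
step 3: x^-=[-0.2150, 3.2140]  P^-=[0.6908 0.3013; 0.3013 0.9539]  H_jac=[0.9770 0.0000; 0.0000 0.0723]  S=[1.0794 0.0073; 0.0073 0.1250]  K=[0.6244 0.1379; 0.2691 0.5362]  nu=[2.3233, 0.4374]  x^+=[1.2959, 4.0737]  P^+=[0.2664 0.1080; 0.1080 0.8377]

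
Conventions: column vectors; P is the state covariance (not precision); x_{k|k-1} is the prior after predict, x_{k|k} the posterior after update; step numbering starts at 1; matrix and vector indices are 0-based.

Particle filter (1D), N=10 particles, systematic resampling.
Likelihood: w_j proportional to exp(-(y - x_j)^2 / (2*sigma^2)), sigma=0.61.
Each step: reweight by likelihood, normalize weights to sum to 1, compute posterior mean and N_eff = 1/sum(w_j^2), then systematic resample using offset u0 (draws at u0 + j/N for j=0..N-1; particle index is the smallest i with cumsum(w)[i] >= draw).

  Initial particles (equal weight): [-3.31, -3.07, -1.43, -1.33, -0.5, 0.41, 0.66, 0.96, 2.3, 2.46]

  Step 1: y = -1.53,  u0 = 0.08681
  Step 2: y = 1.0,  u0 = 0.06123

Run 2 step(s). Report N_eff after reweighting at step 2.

N_eff = 1.2069

step 1: w=[0.0063, 0.0185, 0.4408, 0.4234, 0.1074, 0.0028, 0.0007, 0.0001, 0.0000, 0.0000]  mean=-1.3230  Neff=2.5942  idx=[2, 2, 2, 2, 3, 3, 3, 3, 3, 4]
step 2: w=[0.0067, 0.0067, 0.0067, 0.0067, 0.0127, 0.0127, 0.0127, 0.0127, 0.0127, 0.9097]  mean=-0.5776  Neff=1.2069  idx=[6, 9, 9, 9, 9, 9, 9, 9, 9, 9]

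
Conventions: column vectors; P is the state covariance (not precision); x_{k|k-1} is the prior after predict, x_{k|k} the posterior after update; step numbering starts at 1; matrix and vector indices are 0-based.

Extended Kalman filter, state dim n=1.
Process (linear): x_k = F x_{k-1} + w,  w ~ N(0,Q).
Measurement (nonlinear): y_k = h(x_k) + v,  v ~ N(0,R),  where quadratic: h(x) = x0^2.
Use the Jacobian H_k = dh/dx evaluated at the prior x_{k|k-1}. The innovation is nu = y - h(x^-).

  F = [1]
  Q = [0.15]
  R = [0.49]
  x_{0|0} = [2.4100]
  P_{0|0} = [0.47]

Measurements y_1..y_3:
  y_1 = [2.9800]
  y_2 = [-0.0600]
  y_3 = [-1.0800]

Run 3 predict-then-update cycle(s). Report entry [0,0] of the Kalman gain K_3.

K[0,0] = 0.2930

step 1: x^-=[2.4100]  P^-=[0.6200]  H_jac=[4.8200]  S=[14.8941]  K=[0.2006]  nu=[-2.8281]  x^+=[1.8426]  P^+=[0.0204]
step 2: x^-=[1.8426]  P^-=[0.1704]  H_jac=[3.6851]  S=[2.8040]  K=[0.2239]  nu=[-3.4550]  x^+=[1.0688]  P^+=[0.0298]
step 3: x^-=[1.0688]  P^-=[0.1798]  H_jac=[2.1377]  S=[1.3115]  K=[0.2930]  nu=[-2.2224]  x^+=[0.4176]  P^+=[0.0672]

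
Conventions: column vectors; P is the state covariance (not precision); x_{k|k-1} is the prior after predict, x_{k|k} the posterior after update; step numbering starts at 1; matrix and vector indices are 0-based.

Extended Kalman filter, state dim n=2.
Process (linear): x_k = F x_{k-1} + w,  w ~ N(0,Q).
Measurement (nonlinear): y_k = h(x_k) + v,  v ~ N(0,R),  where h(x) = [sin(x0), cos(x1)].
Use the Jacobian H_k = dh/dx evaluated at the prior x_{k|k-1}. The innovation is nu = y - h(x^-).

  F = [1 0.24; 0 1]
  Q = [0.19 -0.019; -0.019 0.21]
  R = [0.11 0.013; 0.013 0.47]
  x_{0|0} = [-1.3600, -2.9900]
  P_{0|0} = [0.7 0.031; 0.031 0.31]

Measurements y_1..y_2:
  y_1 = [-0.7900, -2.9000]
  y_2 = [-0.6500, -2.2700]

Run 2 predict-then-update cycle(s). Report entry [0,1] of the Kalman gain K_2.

step 1: x^-=[-2.0776, -2.9900]  P^-=[0.9227 0.0864; 0.0864 0.5200]  H_jac=[-0.4854 0.0000; 0.0000 0.1510]  S=[0.3274 0.0067; 0.0067 0.4819]  K=[-1.3690 0.0460; -0.1314 0.1648]  nu=[0.0843, -1.9115]  x^+=[-2.2810, -3.3161]  P^+=[0.3090 0.0254; 0.0254 0.5015]
step 2: x^-=[-3.0768, -3.3161]  P^-=[0.5401 0.1267; 0.1267 0.7115]  H_jac=[-0.9979 0.0000; 0.0000 -0.1736]  S=[0.6478 0.0350; 0.0350 0.4914]  K=[-0.8327 0.0145; -0.1824 -0.2384]  nu=[-0.5853, -1.2852]  x^+=[-2.6080, -2.9030]  P^+=[0.0916 0.0232; 0.0232 0.6590]

K[0,1] = 0.0145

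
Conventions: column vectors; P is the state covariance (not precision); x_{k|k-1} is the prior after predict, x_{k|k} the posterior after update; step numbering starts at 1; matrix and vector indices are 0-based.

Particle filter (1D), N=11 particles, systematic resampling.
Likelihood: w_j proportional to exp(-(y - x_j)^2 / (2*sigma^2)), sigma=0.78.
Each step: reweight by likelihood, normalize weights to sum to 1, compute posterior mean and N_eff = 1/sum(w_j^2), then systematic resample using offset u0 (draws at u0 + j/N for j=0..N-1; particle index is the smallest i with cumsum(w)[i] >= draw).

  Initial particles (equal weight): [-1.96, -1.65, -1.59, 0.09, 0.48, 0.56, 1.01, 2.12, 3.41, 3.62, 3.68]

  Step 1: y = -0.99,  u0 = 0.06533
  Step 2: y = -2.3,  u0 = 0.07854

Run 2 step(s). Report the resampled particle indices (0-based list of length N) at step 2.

step 1: w=[0.1752, 0.2654, 0.2824, 0.1456, 0.0643, 0.0527, 0.0142, 0.0001, 0.0000, 0.0000, 0.0000]  mean=-1.1424  Neff=4.7793  idx=[0, 0, 1, 1, 1, 2, 2, 2, 3, 4, 5]
step 2: w=[0.1533, 0.1533, 0.1191, 0.1191, 0.1191, 0.1114, 0.1114, 0.1114, 0.0015, 0.0003, 0.0002]  mean=-1.7212  Neff=7.8894  idx=[0, 1, 1, 2, 3, 3, 4, 5, 6, 7, 7]

resampled_idx = [0, 1, 1, 2, 3, 3, 4, 5, 6, 7, 7]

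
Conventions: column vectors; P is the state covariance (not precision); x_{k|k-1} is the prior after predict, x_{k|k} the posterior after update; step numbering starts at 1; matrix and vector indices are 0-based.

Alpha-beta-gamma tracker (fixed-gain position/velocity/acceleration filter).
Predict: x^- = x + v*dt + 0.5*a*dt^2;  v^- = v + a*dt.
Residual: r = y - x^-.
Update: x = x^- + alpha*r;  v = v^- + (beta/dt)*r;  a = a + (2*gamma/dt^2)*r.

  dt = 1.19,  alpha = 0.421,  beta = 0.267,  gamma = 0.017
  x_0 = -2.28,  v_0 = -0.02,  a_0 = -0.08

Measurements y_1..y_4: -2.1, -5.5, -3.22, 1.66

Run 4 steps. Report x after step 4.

step 1: x_pred=-2.3604  r=0.2604  x^+=-2.2508  v^+=-0.0568  a^+=-0.0737
step 2: x_pred=-2.3706  r=-3.1294  x^+=-3.6881  v^+=-0.8467  a^+=-0.1489
step 3: x_pred=-4.8010  r=1.5810  x^+=-4.1354  v^+=-0.6691  a^+=-0.1109
step 4: x_pred=-5.0102  r=6.6702  x^+=-2.2020  v^+=0.6955  a^+=0.0492

x_post = -2.2020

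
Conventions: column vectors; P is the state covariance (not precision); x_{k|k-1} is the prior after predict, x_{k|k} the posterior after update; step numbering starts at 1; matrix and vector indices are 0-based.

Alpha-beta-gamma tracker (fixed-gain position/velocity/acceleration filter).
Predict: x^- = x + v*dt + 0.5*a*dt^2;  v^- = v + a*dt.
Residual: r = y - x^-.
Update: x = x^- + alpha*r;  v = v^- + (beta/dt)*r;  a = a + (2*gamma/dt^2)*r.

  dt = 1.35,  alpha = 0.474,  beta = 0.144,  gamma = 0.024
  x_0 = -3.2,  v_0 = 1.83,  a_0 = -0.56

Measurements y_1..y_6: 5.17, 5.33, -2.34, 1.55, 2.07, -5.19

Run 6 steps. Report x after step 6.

x_post = -3.1234

step 1: x_pred=-1.2398  r=6.4098  x^+=1.7984  v^+=1.7577  a^+=-0.3912
step 2: x_pred=3.8149  r=1.5151  x^+=4.5331  v^+=1.3912  a^+=-0.3513
step 3: x_pred=6.0911  r=-8.4311  x^+=2.0948  v^+=0.0177  a^+=-0.5733
step 4: x_pred=1.5962  r=-0.0462  x^+=1.5743  v^+=-0.7612  a^+=-0.5745
step 5: x_pred=0.0231  r=2.0469  x^+=0.9933  v^+=-1.3185  a^+=-0.5206
step 6: x_pred=-1.2612  r=-3.9288  x^+=-3.1234  v^+=-2.4405  a^+=-0.6241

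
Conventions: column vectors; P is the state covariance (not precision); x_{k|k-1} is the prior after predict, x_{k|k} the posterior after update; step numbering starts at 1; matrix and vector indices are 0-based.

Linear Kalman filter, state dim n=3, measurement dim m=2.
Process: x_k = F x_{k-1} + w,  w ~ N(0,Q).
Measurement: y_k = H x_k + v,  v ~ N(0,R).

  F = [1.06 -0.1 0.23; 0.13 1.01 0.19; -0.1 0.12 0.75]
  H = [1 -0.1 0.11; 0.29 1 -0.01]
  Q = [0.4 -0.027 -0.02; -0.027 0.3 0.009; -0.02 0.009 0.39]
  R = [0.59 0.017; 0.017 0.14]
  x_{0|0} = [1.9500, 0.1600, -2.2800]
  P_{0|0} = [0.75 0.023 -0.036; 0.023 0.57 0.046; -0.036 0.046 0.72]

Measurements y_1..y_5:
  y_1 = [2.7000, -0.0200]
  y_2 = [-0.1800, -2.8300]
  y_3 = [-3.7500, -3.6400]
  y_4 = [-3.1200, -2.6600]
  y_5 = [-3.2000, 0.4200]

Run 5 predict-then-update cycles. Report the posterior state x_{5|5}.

step 1: x^-=[1.5266, -0.0181, -1.8858]  P^-=[1.2619 0.0761 -0.0090; 0.0761 0.9420 0.2020; -0.0090 0.2020 0.8238]  S=[1.8497 0.3839; 0.3839 1.2284]  K=[0.6447 0.1584; -0.1715 0.8368; 0.0010 0.1553]  nu=[1.3790, -0.4635]  x^+=[2.3423, -0.6424, -1.9564]  P^+=[0.3839 -0.0790 -0.0789; -0.0790 0.1377 0.0526; -0.0789 0.0526 0.7941]
step 2: x^-=[2.0971, -0.7161, -1.7786]  P^-=[0.8505 -0.0439 0.0004; -0.0439 0.4711 0.1754; 0.0004 0.1754 0.8657]  S=[1.4607 0.1925; 0.1925 0.6538]  K=[0.5664 0.1434; -0.1468 0.7417; 0.0206 0.2492]  nu=[-2.1530, -2.7399]  x^+=[0.4846, -2.4321, -2.5058]  P^+=[0.3372 -0.0688 -0.0678; -0.0688 0.1219 0.0631; -0.0678 0.0631 0.8225]
step 3: x^-=[0.1806, -2.8696, -2.2197]  P^-=[0.8022 -0.0318 0.0199; -0.0318 0.4626 0.1864; 0.0199 0.1864 0.8809]  S=[1.4142 0.1926; 0.1926 0.6478]  K=[0.5512 0.1458; -0.1414 0.7390; 0.0322 0.2735]  nu=[-3.9734, -0.8450]  x^+=[-2.1328, -2.9322, -2.5787]  P^+=[0.3278 -0.0659 -0.0609; -0.0659 0.1208 0.0648; -0.0609 0.0648 0.8276]
step 4: x^-=[-2.5607, -3.7288, -2.0726]  P^-=[0.7946 -0.0278 0.0274; -0.0278 0.4632 0.1887; 0.0274 0.1887 0.8829]  S=[1.4074 0.1947; 0.1947 0.6500]  K=[0.5484 0.1470; -0.1402 0.7392; 0.0366 0.2780]  nu=[-0.7042, 1.7906]  x^+=[-2.6836, -2.3063, -1.6006]  P^+=[0.3259 -0.0652 -0.0581; -0.0652 0.1207 0.0647; -0.0581 0.0647 0.8269]
step 5: x^-=[-2.9821, -2.9824, -1.2089]  P^-=[0.7937 -0.0267 0.0297; -0.0267 0.4633 0.1887; 0.0297 0.1887 0.8820]  S=[1.4067 0.1955; 0.1955 0.6507]  K=[0.5479 0.1476; -0.1399 0.7392; 0.0380 0.2783]  nu=[-0.3832, 4.2551]  x^+=[-2.5642, 0.2168, -0.0394]  P^+=[0.3256 -0.0650 -0.0572; -0.0650 0.1206 0.0644; -0.0572 0.0644 0.8255]

x_post = [-2.5642, 0.2168, -0.0394]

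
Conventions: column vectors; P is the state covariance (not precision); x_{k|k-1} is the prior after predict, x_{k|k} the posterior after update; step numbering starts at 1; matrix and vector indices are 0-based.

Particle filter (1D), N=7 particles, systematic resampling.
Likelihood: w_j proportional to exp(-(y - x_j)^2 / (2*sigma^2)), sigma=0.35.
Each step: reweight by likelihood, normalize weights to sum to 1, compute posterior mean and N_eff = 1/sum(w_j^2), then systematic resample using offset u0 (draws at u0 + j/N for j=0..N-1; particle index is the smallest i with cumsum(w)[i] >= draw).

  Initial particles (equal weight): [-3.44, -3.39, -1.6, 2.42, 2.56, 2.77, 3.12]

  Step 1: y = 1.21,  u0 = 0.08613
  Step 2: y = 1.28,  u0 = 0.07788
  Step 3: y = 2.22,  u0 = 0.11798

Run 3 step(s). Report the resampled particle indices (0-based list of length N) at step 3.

step 1: w=[0.0000, 0.0000, 0.0000, 0.7995, 0.1851, 0.0153, 0.0001]  mean=2.4513  Neff=1.4844  idx=[3, 3, 3, 3, 3, 4, 4]
step 2: w=[0.1818, 0.1818, 0.1818, 0.1818, 0.1818, 0.0456, 0.0456]  mean=2.4328  Neff=5.9051  idx=[0, 1, 2, 2, 3, 4, 5]
step 3: w=[0.1485, 0.1485, 0.1485, 0.1485, 0.1485, 0.1485, 0.1091]  mean=2.4353  Neff=6.9353  idx=[0, 1, 2, 3, 4, 5, 6]

resampled_idx = [0, 1, 2, 3, 4, 5, 6]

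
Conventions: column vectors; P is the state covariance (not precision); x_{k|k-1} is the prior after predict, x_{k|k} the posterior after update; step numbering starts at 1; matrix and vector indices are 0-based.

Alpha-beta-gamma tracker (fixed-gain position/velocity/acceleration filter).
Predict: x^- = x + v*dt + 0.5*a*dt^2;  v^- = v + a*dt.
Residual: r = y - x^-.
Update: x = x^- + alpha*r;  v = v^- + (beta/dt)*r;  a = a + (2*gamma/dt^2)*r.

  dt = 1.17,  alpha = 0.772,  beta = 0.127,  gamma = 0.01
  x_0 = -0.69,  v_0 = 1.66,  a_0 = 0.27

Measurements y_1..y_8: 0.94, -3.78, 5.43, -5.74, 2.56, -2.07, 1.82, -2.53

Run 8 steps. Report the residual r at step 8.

step 1: x_pred=1.4370  r=-0.4970  x^+=1.0533  v^+=1.9220  a^+=0.2627
step 2: x_pred=3.4818  r=-7.2618  x^+=-2.1243  v^+=1.4411  a^+=0.1566
step 3: x_pred=-0.3310  r=5.7610  x^+=4.1165  v^+=2.2497  a^+=0.2408
step 4: x_pred=6.9135  r=-12.6535  x^+=-2.8550  v^+=1.1580  a^+=0.0559
step 5: x_pred=-1.4619  r=4.0219  x^+=1.6430  v^+=1.6600  a^+=0.1147
step 6: x_pred=3.6637  r=-5.7337  x^+=-0.7627  v^+=1.1718  a^+=0.0309
step 7: x_pred=0.6295  r=1.1905  x^+=1.5486  v^+=1.3372  a^+=0.0483
step 8: x_pred=3.1462  r=-5.6762  x^+=-1.2358  v^+=0.7776  a^+=-0.0346

resid = -5.6762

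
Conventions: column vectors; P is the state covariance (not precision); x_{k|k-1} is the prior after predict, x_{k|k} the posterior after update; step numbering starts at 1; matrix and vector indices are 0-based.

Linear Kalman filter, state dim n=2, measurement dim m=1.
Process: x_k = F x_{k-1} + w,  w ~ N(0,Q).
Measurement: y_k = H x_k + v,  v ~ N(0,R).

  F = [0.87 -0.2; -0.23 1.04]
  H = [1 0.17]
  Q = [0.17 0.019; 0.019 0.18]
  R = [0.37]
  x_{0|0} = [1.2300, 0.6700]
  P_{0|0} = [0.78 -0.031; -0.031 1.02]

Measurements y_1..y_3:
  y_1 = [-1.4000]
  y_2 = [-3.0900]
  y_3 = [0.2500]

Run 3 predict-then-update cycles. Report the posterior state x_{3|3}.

x_post = [-0.9987, 1.2929]

step 1: x^-=[0.9361, 0.4139]  P^-=[0.8120 -0.3787; -0.3787 1.3393]  S=[1.0919]  K=[0.6847; -0.1383]  nu=[-2.4065]  x^+=[-0.7115, 0.7467]  P^+=[0.3001 -0.2753; -0.2753 1.3184]
step 2: x^-=[-0.7684, 0.9403]  P^-=[0.5457 -0.5771; -0.5771 1.7536]  S=[0.7702]  K=[0.5812; -0.3622]  nu=[-2.4815]  x^+=[-2.2105, 1.8390]  P^+=[0.2856 -0.4149; -0.4149 1.6526]
step 3: x^-=[-2.2910, 2.4210]  P^-=[0.5967 -0.7764; -0.7764 2.1810]  S=[0.7657]  K=[0.6068; -0.5297]  nu=[2.1294]  x^+=[-0.9987, 1.2929]  P^+=[0.3147 -0.5303; -0.5303 1.9662]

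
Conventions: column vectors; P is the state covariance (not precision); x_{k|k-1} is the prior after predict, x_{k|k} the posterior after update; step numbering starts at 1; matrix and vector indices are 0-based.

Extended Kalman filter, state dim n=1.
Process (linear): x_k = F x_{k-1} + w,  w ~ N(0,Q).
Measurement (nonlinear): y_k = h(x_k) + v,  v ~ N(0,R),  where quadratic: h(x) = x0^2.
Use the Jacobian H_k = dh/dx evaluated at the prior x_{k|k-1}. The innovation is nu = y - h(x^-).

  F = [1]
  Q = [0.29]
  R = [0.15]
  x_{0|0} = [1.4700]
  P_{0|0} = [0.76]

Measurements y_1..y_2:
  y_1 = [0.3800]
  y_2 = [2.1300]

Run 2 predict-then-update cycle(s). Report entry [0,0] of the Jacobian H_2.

H_jac[0,0] = 1.7482

step 1: x^-=[1.4700]  P^-=[1.0500]  H_jac=[2.9400]  S=[9.2258]  K=[0.3346]  nu=[-1.7809]  x^+=[0.8741]  P^+=[0.0171]
step 2: x^-=[0.8741]  P^-=[0.3071]  H_jac=[1.7482]  S=[1.0885]  K=[0.4932]  nu=[1.3659]  x^+=[1.5478]  P^+=[0.0423]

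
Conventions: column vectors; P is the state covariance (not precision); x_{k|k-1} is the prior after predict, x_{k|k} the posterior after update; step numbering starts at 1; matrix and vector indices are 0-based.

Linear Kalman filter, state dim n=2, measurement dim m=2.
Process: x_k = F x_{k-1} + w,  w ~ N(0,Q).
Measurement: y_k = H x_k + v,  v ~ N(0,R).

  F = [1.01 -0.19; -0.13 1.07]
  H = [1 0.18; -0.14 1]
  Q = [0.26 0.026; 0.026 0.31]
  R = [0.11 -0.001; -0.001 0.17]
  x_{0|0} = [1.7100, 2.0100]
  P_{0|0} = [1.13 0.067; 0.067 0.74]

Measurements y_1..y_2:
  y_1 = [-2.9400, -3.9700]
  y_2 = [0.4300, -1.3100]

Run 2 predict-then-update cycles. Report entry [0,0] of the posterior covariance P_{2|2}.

P_post[0,0] = 0.0852

step 1: x^-=[1.3452, 1.9284]  P^-=[1.4137 -0.1987; -0.1987 1.1577]  S=[1.4897 -0.1843; -0.1843 1.4110]  K=[0.9048 -0.1629; 0.1122 0.8548]  nu=[-4.6323, -5.7101]  x^+=[-1.9158, -3.4725]  P^+=[0.1023 -0.0143; -0.0143 0.1432]
step 2: x^-=[-1.2752, -3.4665]  P^-=[0.3750 -0.0323; -0.0323 0.4797]  S=[0.4889 0.0013; 0.0013 0.6661]  K=[0.7555 -0.1289; 0.1085 0.7267]  nu=[2.3292, 1.9780]  x^+=[0.2295, -1.7763]  P^+=[0.0852 -0.0107; -0.0107 0.1219]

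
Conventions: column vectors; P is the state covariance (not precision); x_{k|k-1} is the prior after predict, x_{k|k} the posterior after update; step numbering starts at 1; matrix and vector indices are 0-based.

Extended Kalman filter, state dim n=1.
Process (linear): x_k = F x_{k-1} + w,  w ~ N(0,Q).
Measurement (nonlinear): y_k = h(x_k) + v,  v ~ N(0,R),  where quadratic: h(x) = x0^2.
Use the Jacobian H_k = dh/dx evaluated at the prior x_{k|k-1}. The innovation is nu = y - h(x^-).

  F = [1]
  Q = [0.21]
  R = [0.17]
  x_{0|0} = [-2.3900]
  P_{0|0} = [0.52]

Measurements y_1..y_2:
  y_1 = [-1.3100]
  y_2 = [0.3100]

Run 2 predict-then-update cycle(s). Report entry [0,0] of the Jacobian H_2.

H_jac[0,0] = -1.8715

step 1: x^-=[-2.3900]  P^-=[0.7300]  H_jac=[-4.7800]  S=[16.8493]  K=[-0.2071]  nu=[-7.0221]  x^+=[-0.9358]  P^+=[0.0074]
step 2: x^-=[-0.9358]  P^-=[0.2174]  H_jac=[-1.8715]  S=[0.9313]  K=[-0.4368]  nu=[-0.5657]  x^+=[-0.6887]  P^+=[0.0397]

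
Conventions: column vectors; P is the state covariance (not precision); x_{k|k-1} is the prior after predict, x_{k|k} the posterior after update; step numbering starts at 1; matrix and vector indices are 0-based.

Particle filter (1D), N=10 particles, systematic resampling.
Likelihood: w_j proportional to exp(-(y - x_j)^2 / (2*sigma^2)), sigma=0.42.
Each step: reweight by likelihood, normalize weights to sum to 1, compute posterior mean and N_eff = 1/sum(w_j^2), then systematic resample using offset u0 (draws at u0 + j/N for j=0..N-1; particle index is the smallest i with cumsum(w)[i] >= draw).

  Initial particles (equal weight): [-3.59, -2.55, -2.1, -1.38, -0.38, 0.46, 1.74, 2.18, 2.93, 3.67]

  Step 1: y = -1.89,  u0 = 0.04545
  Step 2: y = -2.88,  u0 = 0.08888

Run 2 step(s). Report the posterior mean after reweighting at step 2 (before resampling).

post_mean = -2.3779

step 1: w=[0.0002, 0.1759, 0.5337, 0.2893, 0.0009, 0.0000, 0.0000, 0.0000, 0.0000, 0.0000]  mean=-1.9695  Neff=2.5035  idx=[1, 1, 2, 2, 2, 2, 2, 3, 3, 3]
step 2: w=[0.3105, 0.3105, 0.0754, 0.0754, 0.0754, 0.0754, 0.0754, 0.0007, 0.0007, 0.0007]  mean=-2.3779  Neff=4.5202  idx=[0, 0, 0, 1, 1, 1, 2, 4, 5, 6]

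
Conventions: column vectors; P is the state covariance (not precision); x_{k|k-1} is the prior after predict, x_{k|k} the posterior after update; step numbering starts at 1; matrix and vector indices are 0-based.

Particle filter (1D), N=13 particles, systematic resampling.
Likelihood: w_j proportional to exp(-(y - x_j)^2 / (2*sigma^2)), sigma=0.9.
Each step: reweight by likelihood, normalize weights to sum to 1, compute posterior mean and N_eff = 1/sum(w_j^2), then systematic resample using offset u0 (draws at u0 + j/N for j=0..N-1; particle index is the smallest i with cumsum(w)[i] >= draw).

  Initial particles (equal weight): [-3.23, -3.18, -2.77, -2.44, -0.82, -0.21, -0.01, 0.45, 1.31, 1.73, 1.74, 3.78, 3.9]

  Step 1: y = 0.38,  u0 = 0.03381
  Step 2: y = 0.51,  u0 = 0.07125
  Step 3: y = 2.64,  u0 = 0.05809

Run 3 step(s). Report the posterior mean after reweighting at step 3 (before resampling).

step 1: w=[0.0001, 0.0001, 0.0005, 0.0017, 0.0941, 0.1847, 0.2085, 0.2283, 0.1343, 0.0743, 0.0731, 0.0002, 0.0001]  mean=0.4115  Neff=5.9713  idx=[4, 5, 5, 5, 6, 6, 7, 7, 7, 8, 8, 9, 10]
step 2: w=[0.0359, 0.0778, 0.0778, 0.0778, 0.0906, 0.0906, 0.1068, 0.1068, 0.1068, 0.0721, 0.0721, 0.0427, 0.0421]  mean=0.4001  Neff=11.8914  idx=[1, 2, 3, 4, 5, 6, 6, 7, 8, 8, 9, 11, 12]
step 3: w=[0.0036, 0.0036, 0.0036, 0.0071, 0.0071, 0.0280, 0.0280, 0.0280, 0.0280, 0.0280, 0.1817, 0.3247, 0.3284]  mean=1.4319  Neff=3.9940  idx=[6, 8, 10, 10, 11, 11, 11, 11, 12, 12, 12, 12, 12]

post_mean = 1.4319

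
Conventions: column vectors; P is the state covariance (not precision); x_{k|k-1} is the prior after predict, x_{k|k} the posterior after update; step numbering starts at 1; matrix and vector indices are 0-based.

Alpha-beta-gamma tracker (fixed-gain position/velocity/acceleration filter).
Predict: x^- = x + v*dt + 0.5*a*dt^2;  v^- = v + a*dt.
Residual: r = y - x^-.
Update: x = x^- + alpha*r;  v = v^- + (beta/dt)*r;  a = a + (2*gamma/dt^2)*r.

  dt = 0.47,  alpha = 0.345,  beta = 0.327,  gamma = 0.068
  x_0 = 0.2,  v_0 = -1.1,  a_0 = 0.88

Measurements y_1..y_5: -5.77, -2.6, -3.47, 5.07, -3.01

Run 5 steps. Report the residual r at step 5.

resid = -3.6244

step 1: x_pred=-0.2198  r=-5.5502  x^+=-2.1346  v^+=-4.5479  a^+=-2.5371
step 2: x_pred=-4.5524  r=1.9524  x^+=-3.8788  v^+=-4.3820  a^+=-1.3351
step 3: x_pred=-6.0858  r=2.6158  x^+=-5.1833  v^+=-3.1895  a^+=0.2754
step 4: x_pred=-6.6520  r=11.7220  x^+=-2.6079  v^+=5.0954  a^+=7.4922
step 5: x_pred=0.6144  r=-3.6244  x^+=-0.6360  v^+=6.0951  a^+=5.2608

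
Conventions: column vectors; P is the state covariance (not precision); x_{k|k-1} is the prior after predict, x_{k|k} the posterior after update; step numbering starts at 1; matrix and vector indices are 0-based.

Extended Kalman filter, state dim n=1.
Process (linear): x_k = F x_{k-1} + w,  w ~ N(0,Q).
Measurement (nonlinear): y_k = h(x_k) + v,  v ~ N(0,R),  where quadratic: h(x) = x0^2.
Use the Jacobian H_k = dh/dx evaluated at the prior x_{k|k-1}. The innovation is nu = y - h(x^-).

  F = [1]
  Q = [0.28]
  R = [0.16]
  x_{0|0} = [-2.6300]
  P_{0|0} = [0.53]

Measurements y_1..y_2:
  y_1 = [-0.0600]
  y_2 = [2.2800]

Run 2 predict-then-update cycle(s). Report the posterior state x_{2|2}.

x_post = [-1.5088]

step 1: x^-=[-2.6300]  P^-=[0.8100]  H_jac=[-5.2600]  S=[22.5708]  K=[-0.1888]  nu=[-6.9769]  x^+=[-1.3130]  P^+=[0.0057]
step 2: x^-=[-1.3130]  P^-=[0.2857]  H_jac=[-2.6260]  S=[2.1304]  K=[-0.3522]  nu=[0.5560]  x^+=[-1.5088]  P^+=[0.0215]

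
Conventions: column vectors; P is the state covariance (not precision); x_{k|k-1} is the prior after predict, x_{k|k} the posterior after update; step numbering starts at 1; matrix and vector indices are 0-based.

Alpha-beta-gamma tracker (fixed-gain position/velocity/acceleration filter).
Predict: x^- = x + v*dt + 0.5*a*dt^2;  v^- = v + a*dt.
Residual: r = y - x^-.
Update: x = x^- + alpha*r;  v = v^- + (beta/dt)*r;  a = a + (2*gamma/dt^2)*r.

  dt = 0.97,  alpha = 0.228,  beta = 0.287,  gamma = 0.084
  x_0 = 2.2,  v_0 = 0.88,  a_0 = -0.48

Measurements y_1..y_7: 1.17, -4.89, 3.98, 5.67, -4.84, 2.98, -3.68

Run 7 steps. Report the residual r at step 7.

resid = -5.2647

step 1: x_pred=2.8278  r=-1.6578  x^+=2.4498  v^+=-0.0761  a^+=-0.7760
step 2: x_pred=2.0109  r=-6.9009  x^+=0.4375  v^+=-2.8706  a^+=-2.0082
step 3: x_pred=-3.2918  r=7.2718  x^+=-1.6338  v^+=-2.6670  a^+=-0.7098
step 4: x_pred=-4.5547  r=10.2247  x^+=-2.2235  v^+=-0.3303  a^+=1.1159
step 5: x_pred=-2.0189  r=-2.8211  x^+=-2.6621  v^+=-0.0826  a^+=0.6121
step 6: x_pred=-2.4542  r=5.4342  x^+=-1.2152  v^+=2.1191  a^+=1.5824
step 7: x_pred=1.5847  r=-5.2647  x^+=0.3844  v^+=2.0963  a^+=0.6424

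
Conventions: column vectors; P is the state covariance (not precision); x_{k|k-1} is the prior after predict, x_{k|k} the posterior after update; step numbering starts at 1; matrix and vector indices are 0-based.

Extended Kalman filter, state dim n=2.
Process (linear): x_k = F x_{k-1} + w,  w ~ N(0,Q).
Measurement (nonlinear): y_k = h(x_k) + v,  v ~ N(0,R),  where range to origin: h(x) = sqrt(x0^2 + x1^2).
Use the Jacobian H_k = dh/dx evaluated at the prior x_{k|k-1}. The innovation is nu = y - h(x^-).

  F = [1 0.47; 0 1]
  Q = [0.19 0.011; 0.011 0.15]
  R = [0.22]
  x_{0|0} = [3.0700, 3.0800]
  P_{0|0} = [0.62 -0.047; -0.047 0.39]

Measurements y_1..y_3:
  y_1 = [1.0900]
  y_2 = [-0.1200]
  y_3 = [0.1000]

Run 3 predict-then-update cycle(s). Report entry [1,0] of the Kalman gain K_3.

K[1,0] = 0.2891

step 1: x^-=[4.5176, 3.0800]  P^-=[0.8520 0.1473; 0.1473 0.5400]  H_jac=[0.8262 0.5633]  S=[1.1101]  K=[0.7089; 0.3837]  nu=[-4.3776]  x^+=[1.4144, 1.4005]  P^+=[0.2942 -0.1546; -0.1546 0.3766]
step 2: x^-=[2.0726, 1.4005]  P^-=[0.4220 0.0334; 0.0334 0.5266]  H_jac=[0.8286 0.5599]  S=[0.7058]  K=[0.5219; 0.4569]  nu=[-2.6214]  x^+=[0.7044, 0.2026]  P^+=[0.2298 -0.1349; -0.1349 0.3792]
step 3: x^-=[0.7997, 0.2026]  P^-=[0.3767 0.0543; 0.0543 0.5292]  H_jac=[0.9694 0.2456]  S=[0.6318]  K=[0.5991; 0.2891]  nu=[-0.7249]  x^+=[0.3654, -0.0070]  P^+=[0.1499 -0.0551; -0.0551 0.4764]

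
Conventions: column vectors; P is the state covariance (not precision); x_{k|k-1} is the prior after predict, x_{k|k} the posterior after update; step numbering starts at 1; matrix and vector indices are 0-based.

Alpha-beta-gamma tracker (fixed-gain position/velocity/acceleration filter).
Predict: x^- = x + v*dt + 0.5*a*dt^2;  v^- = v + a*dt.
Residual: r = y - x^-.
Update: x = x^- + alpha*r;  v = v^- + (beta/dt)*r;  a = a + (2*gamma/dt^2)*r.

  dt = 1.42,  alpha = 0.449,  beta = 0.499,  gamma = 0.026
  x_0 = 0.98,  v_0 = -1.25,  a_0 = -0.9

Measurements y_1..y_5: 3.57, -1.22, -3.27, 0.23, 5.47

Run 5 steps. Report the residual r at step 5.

resid = 11.2067

step 1: x_pred=-1.7024  r=5.2724  x^+=0.6649  v^+=-0.6752  a^+=-0.7640
step 2: x_pred=-1.0642  r=-0.1558  x^+=-1.1342  v^+=-1.8149  a^+=-0.7681
step 3: x_pred=-4.4857  r=1.2157  x^+=-3.9398  v^+=-2.4783  a^+=-0.7367
step 4: x_pred=-8.2018  r=8.4318  x^+=-4.4159  v^+=-0.5614  a^+=-0.5193
step 5: x_pred=-5.7367  r=11.2067  x^+=-0.7049  v^+=2.6393  a^+=-0.2303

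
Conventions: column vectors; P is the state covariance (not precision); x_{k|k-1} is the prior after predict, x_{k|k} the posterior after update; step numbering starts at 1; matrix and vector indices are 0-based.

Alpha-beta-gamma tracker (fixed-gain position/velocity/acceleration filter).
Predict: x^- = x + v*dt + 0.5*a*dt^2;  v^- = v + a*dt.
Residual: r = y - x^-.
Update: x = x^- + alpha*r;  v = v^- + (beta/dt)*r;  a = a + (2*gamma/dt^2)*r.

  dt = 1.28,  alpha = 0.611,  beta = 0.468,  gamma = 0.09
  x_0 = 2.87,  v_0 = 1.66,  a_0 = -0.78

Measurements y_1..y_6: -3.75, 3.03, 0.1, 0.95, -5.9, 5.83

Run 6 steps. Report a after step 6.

step 1: x_pred=4.3558  r=-8.1058  x^+=-0.5968  v^+=-2.3021  a^+=-1.6705
step 2: x_pred=-4.9120  r=7.9420  x^+=-0.0594  v^+=-1.5366  a^+=-0.7980
step 3: x_pred=-2.6800  r=2.7800  x^+=-0.9814  v^+=-1.5416  a^+=-0.4926
step 4: x_pred=-3.3582  r=4.3082  x^+=-0.7259  v^+=-0.5969  a^+=-0.0193
step 5: x_pred=-1.5057  r=-4.3943  x^+=-4.1906  v^+=-2.2282  a^+=-0.5020
step 6: x_pred=-7.4540  r=13.2840  x^+=0.6625  v^+=1.9861  a^+=0.9574

a_post = 0.9574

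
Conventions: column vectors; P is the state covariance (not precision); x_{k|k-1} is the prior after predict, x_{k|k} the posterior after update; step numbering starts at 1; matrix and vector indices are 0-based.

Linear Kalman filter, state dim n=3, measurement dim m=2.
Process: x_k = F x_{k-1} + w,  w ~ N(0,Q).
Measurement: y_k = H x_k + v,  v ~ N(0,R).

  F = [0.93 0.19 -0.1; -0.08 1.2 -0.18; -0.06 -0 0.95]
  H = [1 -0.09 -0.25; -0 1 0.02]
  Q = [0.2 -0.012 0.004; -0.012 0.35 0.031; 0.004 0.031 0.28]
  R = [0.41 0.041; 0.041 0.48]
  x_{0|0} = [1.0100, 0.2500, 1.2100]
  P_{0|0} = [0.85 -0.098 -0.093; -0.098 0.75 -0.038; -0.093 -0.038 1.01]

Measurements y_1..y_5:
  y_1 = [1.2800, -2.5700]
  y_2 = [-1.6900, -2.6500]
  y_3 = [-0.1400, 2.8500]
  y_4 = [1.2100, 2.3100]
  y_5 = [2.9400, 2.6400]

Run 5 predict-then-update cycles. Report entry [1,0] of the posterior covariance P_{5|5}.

step 1: x^-=[0.8658, 0.0014, 1.0889]  P^-=[0.9564 0.0267 -0.2278; 0.0267 1.5007 -0.1678; -0.2278 -0.1678 1.2052]  S=[1.5555 -0.0356; -0.0356 1.9745]  K=[0.6505 0.0230; -0.0253 0.7579; -0.3323 -0.0788]  nu=[0.6866, -2.5932]  x^+=[1.2528, -1.9813, 1.0651]  P^+=[0.2983 0.0355 0.1098; 0.0355 0.3642 -0.0719; 0.1098 -0.0719 1.0231]
step 2: x^-=[0.6821, -2.6695, 0.9367]  P^-=[0.4762 0.0999 -0.0255; 0.0999 0.9369 -0.2342; -0.0255 -0.2342 1.1919]  S=[0.9525 0.1091; 0.1091 1.4080]  K=[0.4935 0.0324; 0.0020 0.6619; -0.3031 -0.1259]  nu=[-2.3782, 0.0008]  x^+=[-0.4915, -2.6738, 1.6573]  P^+=[0.2393 0.0332 0.1305; 0.0332 0.3197 -0.0943; 0.1305 -0.0943 1.0737]
step 3: x^-=[-1.1308, -3.4676, 1.6039]  P^-=[0.4203 0.0927 -0.0127; 0.0927 0.8848 -0.2699; -0.0127 -0.2699 1.2350]  S=[0.8921 0.1156; 0.1156 1.3545]  K=[0.4615 0.0288; 0.0062 0.6487; -0.3131 -0.1543]  nu=[1.0797, 6.2855]  x^+=[-0.4512, 0.6167, 0.2959]  P^+=[0.2260 0.0301 0.1315; 0.0301 0.3138 -0.1090; 0.1315 -0.1090 1.1042]
step 4: x^-=[-0.3320, 0.7228, 0.3082]  P^-=[0.4082 0.0916 -0.0165; 0.0916 0.8842 -0.2917; -0.0165 -0.2917 1.2623]  S=[0.8829 0.1199; 0.1199 1.3530]  K=[0.4540 0.0273; 0.0082 0.6485; -0.3236 -0.1683]  nu=[1.6841, 1.5810]  x^+=[0.4756, 1.7619, -0.5028]  P^+=[0.2223 0.0291 0.1296; 0.0291 0.3139 -0.1164; 0.1296 -0.1164 1.1185]
step 5: x^-=[0.8273, 2.1667, -0.5062]  P^-=[0.4054 0.0925 -0.0207; 0.0925 0.8881 -0.3025; -0.0207 -0.3025 1.2755]  S=[0.8824 0.1229; 0.1229 1.3566]  K=[0.4521 0.0269; 0.0095 0.6494; -0.3298 -0.1743]  nu=[2.1811, 0.4834]  x^+=[1.8264, 2.5013, -1.3097]  P^+=[0.2210 0.0289 0.1279; 0.0289 0.3145 -0.1197; 0.1279 -0.1197 1.1242]

P_post[1,0] = 0.0289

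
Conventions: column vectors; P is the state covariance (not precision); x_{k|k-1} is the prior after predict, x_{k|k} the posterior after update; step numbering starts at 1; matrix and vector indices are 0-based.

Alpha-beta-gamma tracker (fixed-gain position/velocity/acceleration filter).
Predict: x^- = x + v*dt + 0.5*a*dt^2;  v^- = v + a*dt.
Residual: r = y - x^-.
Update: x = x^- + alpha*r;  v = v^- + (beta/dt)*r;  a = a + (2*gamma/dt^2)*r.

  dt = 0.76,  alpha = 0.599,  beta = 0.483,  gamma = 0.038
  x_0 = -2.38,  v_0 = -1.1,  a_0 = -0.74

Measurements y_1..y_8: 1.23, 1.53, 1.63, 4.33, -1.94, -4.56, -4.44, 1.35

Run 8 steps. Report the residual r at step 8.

step 1: x_pred=-3.4297  r=4.6597  x^+=-0.6385  v^+=1.2990  a^+=-0.1269
step 2: x_pred=0.3120  r=1.2180  x^+=1.0416  v^+=1.9766  a^+=0.0334
step 3: x_pred=2.5534  r=-0.9234  x^+=2.0003  v^+=1.4151  a^+=-0.0881
step 4: x_pred=3.0503  r=1.2797  x^+=3.8168  v^+=2.1614  a^+=0.0803
step 5: x_pred=5.4827  r=-7.4227  x^+=1.0365  v^+=-2.4949  a^+=-0.8964
step 6: x_pred=-1.1185  r=-3.4415  x^+=-3.1800  v^+=-5.3633  a^+=-1.3492
step 7: x_pred=-7.6458  r=3.2058  x^+=-5.7255  v^+=-4.3514  a^+=-0.9274
step 8: x_pred=-9.3004  r=10.6504  x^+=-2.9208  v^+=1.7124  a^+=0.4739

resid = 10.6504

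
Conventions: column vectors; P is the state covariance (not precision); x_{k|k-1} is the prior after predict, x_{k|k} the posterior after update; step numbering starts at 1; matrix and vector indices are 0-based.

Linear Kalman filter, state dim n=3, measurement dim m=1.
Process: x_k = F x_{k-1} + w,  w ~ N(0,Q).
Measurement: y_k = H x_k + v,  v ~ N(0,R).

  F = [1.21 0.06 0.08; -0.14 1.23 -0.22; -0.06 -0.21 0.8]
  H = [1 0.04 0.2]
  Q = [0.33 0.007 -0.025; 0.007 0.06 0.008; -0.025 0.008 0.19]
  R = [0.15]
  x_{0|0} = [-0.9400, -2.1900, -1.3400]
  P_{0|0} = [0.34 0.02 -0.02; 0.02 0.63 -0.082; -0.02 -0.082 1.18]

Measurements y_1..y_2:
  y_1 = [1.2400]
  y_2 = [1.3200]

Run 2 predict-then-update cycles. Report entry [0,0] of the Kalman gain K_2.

K[0,0] = 0.7684

step 1: x^-=[-1.3760, -2.2673, -0.5557]  P^-=[0.8359 0.0033 -0.0091; 0.0033 1.1132 -0.4429; -0.0091 -0.4429 1.0042]  S=[1.0174]  K=[0.8199; -0.0401; 0.1711]  nu=[2.8178]  x^+=[0.9345, -2.3802, -0.0736]  P^+=[0.1519 0.0367 -0.1518; 0.0367 1.1115 -0.4360; -0.1518 -0.4360 0.9744]
step 2: x^-=[0.9820, -3.0423, 0.3849]  P^-=[0.5344 0.1055 -0.1569; 0.1055 2.0057 -0.8851; -0.1569 -0.8851 1.0252]  S=[0.6601]  K=[0.7684; 0.0131; 0.0192]  nu=[0.3827]  x^+=[1.2761, -3.0373, 0.3922]  P^+=[0.1446 0.0988 -0.1667; 0.0988 2.0056 -0.8853; -0.1667 -0.8853 1.0249]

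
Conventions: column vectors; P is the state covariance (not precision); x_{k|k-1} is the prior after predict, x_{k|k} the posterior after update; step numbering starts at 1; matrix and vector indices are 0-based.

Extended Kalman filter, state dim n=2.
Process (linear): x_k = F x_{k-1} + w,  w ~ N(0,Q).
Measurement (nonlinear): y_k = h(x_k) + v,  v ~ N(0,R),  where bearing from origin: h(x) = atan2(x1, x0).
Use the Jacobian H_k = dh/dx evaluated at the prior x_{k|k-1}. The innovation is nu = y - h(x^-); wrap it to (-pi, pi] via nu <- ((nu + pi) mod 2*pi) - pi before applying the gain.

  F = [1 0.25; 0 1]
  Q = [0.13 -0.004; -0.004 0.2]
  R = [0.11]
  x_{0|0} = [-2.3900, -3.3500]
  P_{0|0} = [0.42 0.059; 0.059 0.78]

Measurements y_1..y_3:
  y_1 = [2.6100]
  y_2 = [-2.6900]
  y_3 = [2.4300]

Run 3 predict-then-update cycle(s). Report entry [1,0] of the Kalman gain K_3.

step 1: x^-=[-3.2275, -3.3500]  P^-=[0.6282 0.2500; 0.2500 0.9800]  H_jac=[0.1548 -0.1492]  S=[0.1353]  K=[0.4432; -0.7942]  nu=[-1.3356]  x^+=[-3.8195, -2.2893]  P^+=[0.6017 0.2976; 0.2976 0.8947]
step 2: x^-=[-4.3918, -2.2893]  P^-=[0.9364 0.5173; 0.5173 1.0947]  H_jac=[0.0933 -0.1790]  S=[0.1360]  K=[-0.0384; -1.0865]  nu=[-0.0289]  x^+=[-4.3907, -2.2578]  P^+=[0.9362 0.5116; 0.5116 0.9342]
step 3: x^-=[-4.9551, -2.2578]  P^-=[1.3804 0.7412; 0.7412 1.1342]  H_jac=[0.0761 -0.1671]  S=[0.1308]  K=[-0.1433; -1.0175]  nu=[-1.1391]  x^+=[-4.7919, -1.0988]  P^+=[1.3777 0.7221; 0.7221 0.9987]

K[1,0] = -1.0175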